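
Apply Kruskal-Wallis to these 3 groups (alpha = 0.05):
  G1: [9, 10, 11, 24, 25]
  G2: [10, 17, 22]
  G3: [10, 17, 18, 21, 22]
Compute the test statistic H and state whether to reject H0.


Step 1: Combine all N = 13 observations and assign midranks.
sorted (value, group, rank): (9,G1,1), (10,G1,3), (10,G2,3), (10,G3,3), (11,G1,5), (17,G2,6.5), (17,G3,6.5), (18,G3,8), (21,G3,9), (22,G2,10.5), (22,G3,10.5), (24,G1,12), (25,G1,13)
Step 2: Sum ranks within each group.
R_1 = 34 (n_1 = 5)
R_2 = 20 (n_2 = 3)
R_3 = 37 (n_3 = 5)
Step 3: H = 12/(N(N+1)) * sum(R_i^2/n_i) - 3(N+1)
     = 12/(13*14) * (34^2/5 + 20^2/3 + 37^2/5) - 3*14
     = 0.065934 * 638.333 - 42
     = 0.087912.
Step 4: Ties present; correction factor C = 1 - 36/(13^3 - 13) = 0.983516. Corrected H = 0.087912 / 0.983516 = 0.089385.
Step 5: Under H0, H ~ chi^2(2); p-value = 0.956291.
Step 6: alpha = 0.05. fail to reject H0.

H = 0.0894, df = 2, p = 0.956291, fail to reject H0.


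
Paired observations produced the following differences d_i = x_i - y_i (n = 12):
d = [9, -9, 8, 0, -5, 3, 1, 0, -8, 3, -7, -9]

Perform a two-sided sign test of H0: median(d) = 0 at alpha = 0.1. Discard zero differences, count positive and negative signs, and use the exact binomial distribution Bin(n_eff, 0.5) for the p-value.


Step 1: Discard zero differences. Original n = 12; n_eff = number of nonzero differences = 10.
Nonzero differences (with sign): +9, -9, +8, -5, +3, +1, -8, +3, -7, -9
Step 2: Count signs: positive = 5, negative = 5.
Step 3: Under H0: P(positive) = 0.5, so the number of positives S ~ Bin(10, 0.5).
Step 4: Two-sided exact p-value = sum of Bin(10,0.5) probabilities at or below the observed probability = 1.000000.
Step 5: alpha = 0.1. fail to reject H0.

n_eff = 10, pos = 5, neg = 5, p = 1.000000, fail to reject H0.


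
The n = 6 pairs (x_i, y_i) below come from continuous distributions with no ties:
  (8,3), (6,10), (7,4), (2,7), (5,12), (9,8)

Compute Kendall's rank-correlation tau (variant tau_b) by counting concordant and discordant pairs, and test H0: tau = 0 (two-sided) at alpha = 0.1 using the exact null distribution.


Step 1: Enumerate the 15 unordered pairs (i,j) with i<j and classify each by sign(x_j-x_i) * sign(y_j-y_i).
  (1,2):dx=-2,dy=+7->D; (1,3):dx=-1,dy=+1->D; (1,4):dx=-6,dy=+4->D; (1,5):dx=-3,dy=+9->D
  (1,6):dx=+1,dy=+5->C; (2,3):dx=+1,dy=-6->D; (2,4):dx=-4,dy=-3->C; (2,5):dx=-1,dy=+2->D
  (2,6):dx=+3,dy=-2->D; (3,4):dx=-5,dy=+3->D; (3,5):dx=-2,dy=+8->D; (3,6):dx=+2,dy=+4->C
  (4,5):dx=+3,dy=+5->C; (4,6):dx=+7,dy=+1->C; (5,6):dx=+4,dy=-4->D
Step 2: C = 5, D = 10, total pairs = 15.
Step 3: tau = (C - D)/(n(n-1)/2) = (5 - 10)/15 = -0.333333.
Step 4: Exact two-sided p-value (enumerate n! = 720 permutations of y under H0): p = 0.469444.
Step 5: alpha = 0.1. fail to reject H0.

tau_b = -0.3333 (C=5, D=10), p = 0.469444, fail to reject H0.


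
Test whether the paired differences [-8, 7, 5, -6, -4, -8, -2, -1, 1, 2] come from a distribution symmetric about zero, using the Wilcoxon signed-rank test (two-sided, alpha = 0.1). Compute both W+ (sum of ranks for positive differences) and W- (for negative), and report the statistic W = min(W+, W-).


Step 1: Drop any zero differences (none here) and take |d_i|.
|d| = [8, 7, 5, 6, 4, 8, 2, 1, 1, 2]
Step 2: Midrank |d_i| (ties get averaged ranks).
ranks: |8|->9.5, |7|->8, |5|->6, |6|->7, |4|->5, |8|->9.5, |2|->3.5, |1|->1.5, |1|->1.5, |2|->3.5
Step 3: Attach original signs; sum ranks with positive sign and with negative sign.
W+ = 8 + 6 + 1.5 + 3.5 = 19
W- = 9.5 + 7 + 5 + 9.5 + 3.5 + 1.5 = 36
(Check: W+ + W- = 55 should equal n(n+1)/2 = 55.)
Step 4: Test statistic W = min(W+, W-) = 19.
Step 5: Ties in |d|, so use the tie-corrected normal approximation.
        E[W] = n(n+1)/4 = 10*11/4 = 27.5.
        Tie groups: |d|=1 (t=2), |d|=2 (t=2), |d|=8 (t=2); sum(t^3 - t) = 18.
        Var[W] = n(n+1)(2n+1)/24 - sum(t^3-t)/48 = 2310/24 - 18/48 = 95.875.
        z = (W - E[W]) / sqrt(Var[W]) = (19 - 27.5) / 9.7916 = -0.8681.
        Two-sided p = 2*Phi(z) = 0.385343.
Step 6: alpha = 0.1. fail to reject H0.

W+ = 19, W- = 36, W = min = 19, p = 0.385343, fail to reject H0.


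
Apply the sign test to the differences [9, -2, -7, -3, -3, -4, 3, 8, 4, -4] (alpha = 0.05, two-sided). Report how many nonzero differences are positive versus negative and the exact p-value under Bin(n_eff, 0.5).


Step 1: Discard zero differences. Original n = 10; n_eff = number of nonzero differences = 10.
Nonzero differences (with sign): +9, -2, -7, -3, -3, -4, +3, +8, +4, -4
Step 2: Count signs: positive = 4, negative = 6.
Step 3: Under H0: P(positive) = 0.5, so the number of positives S ~ Bin(10, 0.5).
Step 4: Two-sided exact p-value = sum of Bin(10,0.5) probabilities at or below the observed probability = 0.753906.
Step 5: alpha = 0.05. fail to reject H0.

n_eff = 10, pos = 4, neg = 6, p = 0.753906, fail to reject H0.


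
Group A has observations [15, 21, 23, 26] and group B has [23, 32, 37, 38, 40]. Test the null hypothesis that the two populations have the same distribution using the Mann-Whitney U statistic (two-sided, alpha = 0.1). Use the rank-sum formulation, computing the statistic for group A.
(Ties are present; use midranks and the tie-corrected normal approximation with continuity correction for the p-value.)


Step 1: Combine and sort all 9 observations; assign midranks.
sorted (value, group): (15,X), (21,X), (23,X), (23,Y), (26,X), (32,Y), (37,Y), (38,Y), (40,Y)
ranks: 15->1, 21->2, 23->3.5, 23->3.5, 26->5, 32->6, 37->7, 38->8, 40->9
Step 2: Rank sum for X: R1 = 1 + 2 + 3.5 + 5 = 11.5.
Step 3: U_X = R1 - n1(n1+1)/2 = 11.5 - 4*5/2 = 11.5 - 10 = 1.5.
       U_Y = n1*n2 - U_X = 20 - 1.5 = 18.5.
Step 4: Ties are present, so use the tie-corrected normal approximation (with continuity correction) for the p-value.
Step 5: p-value = 0.049090; compare to alpha = 0.1. reject H0.

U_X = 1.5, p = 0.049090, reject H0 at alpha = 0.1.


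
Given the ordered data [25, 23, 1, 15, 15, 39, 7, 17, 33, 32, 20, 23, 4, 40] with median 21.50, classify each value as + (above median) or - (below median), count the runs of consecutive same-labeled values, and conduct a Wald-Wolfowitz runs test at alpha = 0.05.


Step 1: Compute median = 21.50; label A = above, B = below.
Labels in order: AABBBABBAABABA  (n_A = 7, n_B = 7)
Step 2: Count runs R = 9.
Step 3: Under H0 (random ordering), E[R] = 2*n_A*n_B/(n_A+n_B) + 1 = 2*7*7/14 + 1 = 8.0000.
        Var[R] = 2*n_A*n_B*(2*n_A*n_B - n_A - n_B) / ((n_A+n_B)^2 * (n_A+n_B-1)) = 8232/2548 = 3.2308.
        SD[R] = 1.7974.
Step 4: Continuity-corrected z = (R - 0.5 - E[R]) / SD[R] = (9 - 0.5 - 8.0000) / 1.7974 = 0.2782.
Step 5: Two-sided p-value via normal approximation = 2*(1 - Phi(|z|)) = 0.780879.
Step 6: alpha = 0.05. fail to reject H0.

R = 9, z = 0.2782, p = 0.780879, fail to reject H0.


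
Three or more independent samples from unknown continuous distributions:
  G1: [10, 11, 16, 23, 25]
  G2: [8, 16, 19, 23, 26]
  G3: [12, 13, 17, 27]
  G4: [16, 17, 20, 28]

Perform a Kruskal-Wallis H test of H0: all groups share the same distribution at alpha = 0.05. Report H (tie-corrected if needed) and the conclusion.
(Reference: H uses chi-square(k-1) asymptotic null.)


Step 1: Combine all N = 18 observations and assign midranks.
sorted (value, group, rank): (8,G2,1), (10,G1,2), (11,G1,3), (12,G3,4), (13,G3,5), (16,G1,7), (16,G2,7), (16,G4,7), (17,G3,9.5), (17,G4,9.5), (19,G2,11), (20,G4,12), (23,G1,13.5), (23,G2,13.5), (25,G1,15), (26,G2,16), (27,G3,17), (28,G4,18)
Step 2: Sum ranks within each group.
R_1 = 40.5 (n_1 = 5)
R_2 = 48.5 (n_2 = 5)
R_3 = 35.5 (n_3 = 4)
R_4 = 46.5 (n_4 = 4)
Step 3: H = 12/(N(N+1)) * sum(R_i^2/n_i) - 3(N+1)
     = 12/(18*19) * (40.5^2/5 + 48.5^2/5 + 35.5^2/4 + 46.5^2/4) - 3*19
     = 0.035088 * 1654.12 - 57
     = 1.039474.
Step 4: Ties present; correction factor C = 1 - 36/(18^3 - 18) = 0.993808. Corrected H = 1.039474 / 0.993808 = 1.045950.
Step 5: Under H0, H ~ chi^2(3); p-value = 0.790135.
Step 6: alpha = 0.05. fail to reject H0.

H = 1.0460, df = 3, p = 0.790135, fail to reject H0.


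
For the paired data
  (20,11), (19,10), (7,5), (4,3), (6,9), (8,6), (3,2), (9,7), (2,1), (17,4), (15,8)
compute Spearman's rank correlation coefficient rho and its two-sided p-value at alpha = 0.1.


Step 1: Rank x and y separately (midranks; no ties here).
rank(x): 20->11, 19->10, 7->5, 4->3, 6->4, 8->6, 3->2, 9->7, 2->1, 17->9, 15->8
rank(y): 11->11, 10->10, 5->5, 3->3, 9->9, 6->6, 2->2, 7->7, 1->1, 4->4, 8->8
Step 2: d_i = R_x(i) - R_y(i); compute d_i^2.
  (11-11)^2=0, (10-10)^2=0, (5-5)^2=0, (3-3)^2=0, (4-9)^2=25, (6-6)^2=0, (2-2)^2=0, (7-7)^2=0, (1-1)^2=0, (9-4)^2=25, (8-8)^2=0
sum(d^2) = 50.
Step 3: rho = 1 - 6*50 / (11*(11^2 - 1)) = 1 - 300/1320 = 0.772727.
Step 4: Under H0, t = rho * sqrt((n-2)/(1-rho^2)) = 3.6522 ~ t(9).
Step 5: Two-sided p-value from the t-distribution with 9 df = 0.005299.
Step 6: alpha = 0.1. reject H0.

rho = 0.7727, p = 0.005299, reject H0 at alpha = 0.1.


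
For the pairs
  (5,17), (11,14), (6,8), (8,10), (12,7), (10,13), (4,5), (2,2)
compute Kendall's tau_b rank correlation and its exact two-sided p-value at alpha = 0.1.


Step 1: Enumerate the 28 unordered pairs (i,j) with i<j and classify each by sign(x_j-x_i) * sign(y_j-y_i).
  (1,2):dx=+6,dy=-3->D; (1,3):dx=+1,dy=-9->D; (1,4):dx=+3,dy=-7->D; (1,5):dx=+7,dy=-10->D
  (1,6):dx=+5,dy=-4->D; (1,7):dx=-1,dy=-12->C; (1,8):dx=-3,dy=-15->C; (2,3):dx=-5,dy=-6->C
  (2,4):dx=-3,dy=-4->C; (2,5):dx=+1,dy=-7->D; (2,6):dx=-1,dy=-1->C; (2,7):dx=-7,dy=-9->C
  (2,8):dx=-9,dy=-12->C; (3,4):dx=+2,dy=+2->C; (3,5):dx=+6,dy=-1->D; (3,6):dx=+4,dy=+5->C
  (3,7):dx=-2,dy=-3->C; (3,8):dx=-4,dy=-6->C; (4,5):dx=+4,dy=-3->D; (4,6):dx=+2,dy=+3->C
  (4,7):dx=-4,dy=-5->C; (4,8):dx=-6,dy=-8->C; (5,6):dx=-2,dy=+6->D; (5,7):dx=-8,dy=-2->C
  (5,8):dx=-10,dy=-5->C; (6,7):dx=-6,dy=-8->C; (6,8):dx=-8,dy=-11->C; (7,8):dx=-2,dy=-3->C
Step 2: C = 19, D = 9, total pairs = 28.
Step 3: tau = (C - D)/(n(n-1)/2) = (19 - 9)/28 = 0.357143.
Step 4: Exact two-sided p-value (enumerate n! = 40320 permutations of y under H0): p = 0.275099.
Step 5: alpha = 0.1. fail to reject H0.

tau_b = 0.3571 (C=19, D=9), p = 0.275099, fail to reject H0.


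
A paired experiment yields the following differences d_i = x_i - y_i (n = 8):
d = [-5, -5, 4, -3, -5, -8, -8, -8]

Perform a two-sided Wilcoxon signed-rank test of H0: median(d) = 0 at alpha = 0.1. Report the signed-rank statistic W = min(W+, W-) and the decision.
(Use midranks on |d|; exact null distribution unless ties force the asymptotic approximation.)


Step 1: Drop any zero differences (none here) and take |d_i|.
|d| = [5, 5, 4, 3, 5, 8, 8, 8]
Step 2: Midrank |d_i| (ties get averaged ranks).
ranks: |5|->4, |5|->4, |4|->2, |3|->1, |5|->4, |8|->7, |8|->7, |8|->7
Step 3: Attach original signs; sum ranks with positive sign and with negative sign.
W+ = 2 = 2
W- = 4 + 4 + 1 + 4 + 7 + 7 + 7 = 34
(Check: W+ + W- = 36 should equal n(n+1)/2 = 36.)
Step 4: Test statistic W = min(W+, W-) = 2.
Step 5: Ties in |d|, so use the tie-corrected normal approximation.
        E[W] = n(n+1)/4 = 8*9/4 = 18.
        Tie groups: |d|=5 (t=3), |d|=8 (t=3); sum(t^3 - t) = 48.
        Var[W] = n(n+1)(2n+1)/24 - sum(t^3-t)/48 = 1224/24 - 48/48 = 50.
        z = (W - E[W]) / sqrt(Var[W]) = (2 - 18) / 7.0711 = -2.2627.
        Two-sided p = 2*Phi(z) = 0.023652.
Step 6: alpha = 0.1. reject H0.

W+ = 2, W- = 34, W = min = 2, p = 0.023652, reject H0.


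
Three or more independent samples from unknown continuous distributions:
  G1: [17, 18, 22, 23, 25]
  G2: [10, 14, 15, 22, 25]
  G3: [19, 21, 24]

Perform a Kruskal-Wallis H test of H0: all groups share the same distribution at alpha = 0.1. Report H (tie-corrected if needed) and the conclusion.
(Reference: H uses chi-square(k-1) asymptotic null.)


Step 1: Combine all N = 13 observations and assign midranks.
sorted (value, group, rank): (10,G2,1), (14,G2,2), (15,G2,3), (17,G1,4), (18,G1,5), (19,G3,6), (21,G3,7), (22,G1,8.5), (22,G2,8.5), (23,G1,10), (24,G3,11), (25,G1,12.5), (25,G2,12.5)
Step 2: Sum ranks within each group.
R_1 = 40 (n_1 = 5)
R_2 = 27 (n_2 = 5)
R_3 = 24 (n_3 = 3)
Step 3: H = 12/(N(N+1)) * sum(R_i^2/n_i) - 3(N+1)
     = 12/(13*14) * (40^2/5 + 27^2/5 + 24^2/3) - 3*14
     = 0.065934 * 657.8 - 42
     = 1.371429.
Step 4: Ties present; correction factor C = 1 - 12/(13^3 - 13) = 0.994505. Corrected H = 1.371429 / 0.994505 = 1.379006.
Step 5: Under H0, H ~ chi^2(2); p-value = 0.501826.
Step 6: alpha = 0.1. fail to reject H0.

H = 1.3790, df = 2, p = 0.501826, fail to reject H0.


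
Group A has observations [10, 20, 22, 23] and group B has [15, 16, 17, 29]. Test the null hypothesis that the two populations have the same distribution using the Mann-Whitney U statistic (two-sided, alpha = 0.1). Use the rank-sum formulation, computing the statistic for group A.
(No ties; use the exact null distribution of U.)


Step 1: Combine and sort all 8 observations; assign midranks.
sorted (value, group): (10,X), (15,Y), (16,Y), (17,Y), (20,X), (22,X), (23,X), (29,Y)
ranks: 10->1, 15->2, 16->3, 17->4, 20->5, 22->6, 23->7, 29->8
Step 2: Rank sum for X: R1 = 1 + 5 + 6 + 7 = 19.
Step 3: U_X = R1 - n1(n1+1)/2 = 19 - 4*5/2 = 19 - 10 = 9.
       U_Y = n1*n2 - U_X = 16 - 9 = 7.
Step 4: No ties, so the exact null distribution of U (based on enumerating the C(8,4) = 70 equally likely rank assignments) gives the two-sided p-value.
Step 5: p-value = 0.885714; compare to alpha = 0.1. fail to reject H0.

U_X = 9, p = 0.885714, fail to reject H0 at alpha = 0.1.


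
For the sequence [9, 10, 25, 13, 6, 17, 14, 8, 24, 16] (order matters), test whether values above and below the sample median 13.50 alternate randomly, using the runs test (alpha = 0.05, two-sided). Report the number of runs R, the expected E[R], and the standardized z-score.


Step 1: Compute median = 13.50; label A = above, B = below.
Labels in order: BBABBAABAA  (n_A = 5, n_B = 5)
Step 2: Count runs R = 6.
Step 3: Under H0 (random ordering), E[R] = 2*n_A*n_B/(n_A+n_B) + 1 = 2*5*5/10 + 1 = 6.0000.
        Var[R] = 2*n_A*n_B*(2*n_A*n_B - n_A - n_B) / ((n_A+n_B)^2 * (n_A+n_B-1)) = 2000/900 = 2.2222.
        SD[R] = 1.4907.
Step 4: R = E[R], so z = 0 with no continuity correction.
Step 5: Two-sided p-value via normal approximation = 2*(1 - Phi(|z|)) = 1.000000.
Step 6: alpha = 0.05. fail to reject H0.

R = 6, z = 0.0000, p = 1.000000, fail to reject H0.


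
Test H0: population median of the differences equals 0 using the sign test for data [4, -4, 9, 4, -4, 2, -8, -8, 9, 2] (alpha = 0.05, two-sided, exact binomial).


Step 1: Discard zero differences. Original n = 10; n_eff = number of nonzero differences = 10.
Nonzero differences (with sign): +4, -4, +9, +4, -4, +2, -8, -8, +9, +2
Step 2: Count signs: positive = 6, negative = 4.
Step 3: Under H0: P(positive) = 0.5, so the number of positives S ~ Bin(10, 0.5).
Step 4: Two-sided exact p-value = sum of Bin(10,0.5) probabilities at or below the observed probability = 0.753906.
Step 5: alpha = 0.05. fail to reject H0.

n_eff = 10, pos = 6, neg = 4, p = 0.753906, fail to reject H0.


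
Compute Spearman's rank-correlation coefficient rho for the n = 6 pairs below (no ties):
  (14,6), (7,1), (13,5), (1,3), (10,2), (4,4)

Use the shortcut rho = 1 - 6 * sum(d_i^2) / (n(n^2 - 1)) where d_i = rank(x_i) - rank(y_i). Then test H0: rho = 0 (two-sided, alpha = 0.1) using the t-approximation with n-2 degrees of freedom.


Step 1: Rank x and y separately (midranks; no ties here).
rank(x): 14->6, 7->3, 13->5, 1->1, 10->4, 4->2
rank(y): 6->6, 1->1, 5->5, 3->3, 2->2, 4->4
Step 2: d_i = R_x(i) - R_y(i); compute d_i^2.
  (6-6)^2=0, (3-1)^2=4, (5-5)^2=0, (1-3)^2=4, (4-2)^2=4, (2-4)^2=4
sum(d^2) = 16.
Step 3: rho = 1 - 6*16 / (6*(6^2 - 1)) = 1 - 96/210 = 0.542857.
Step 4: Under H0, t = rho * sqrt((n-2)/(1-rho^2)) = 1.2928 ~ t(4).
Step 5: Two-sided p-value from the t-distribution with 4 df = 0.265703.
Step 6: alpha = 0.1. fail to reject H0.

rho = 0.5429, p = 0.265703, fail to reject H0 at alpha = 0.1.


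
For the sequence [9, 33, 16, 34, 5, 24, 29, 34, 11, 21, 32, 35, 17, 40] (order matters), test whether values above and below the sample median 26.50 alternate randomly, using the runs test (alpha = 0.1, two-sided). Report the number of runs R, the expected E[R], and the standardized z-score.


Step 1: Compute median = 26.50; label A = above, B = below.
Labels in order: BABABBAABBAABA  (n_A = 7, n_B = 7)
Step 2: Count runs R = 10.
Step 3: Under H0 (random ordering), E[R] = 2*n_A*n_B/(n_A+n_B) + 1 = 2*7*7/14 + 1 = 8.0000.
        Var[R] = 2*n_A*n_B*(2*n_A*n_B - n_A - n_B) / ((n_A+n_B)^2 * (n_A+n_B-1)) = 8232/2548 = 3.2308.
        SD[R] = 1.7974.
Step 4: Continuity-corrected z = (R - 0.5 - E[R]) / SD[R] = (10 - 0.5 - 8.0000) / 1.7974 = 0.8345.
Step 5: Two-sided p-value via normal approximation = 2*(1 - Phi(|z|)) = 0.403986.
Step 6: alpha = 0.1. fail to reject H0.

R = 10, z = 0.8345, p = 0.403986, fail to reject H0.


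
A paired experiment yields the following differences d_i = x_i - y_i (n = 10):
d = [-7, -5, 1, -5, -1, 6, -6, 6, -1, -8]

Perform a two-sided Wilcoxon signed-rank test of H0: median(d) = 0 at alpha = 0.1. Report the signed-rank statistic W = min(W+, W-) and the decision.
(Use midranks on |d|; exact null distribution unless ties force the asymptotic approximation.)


Step 1: Drop any zero differences (none here) and take |d_i|.
|d| = [7, 5, 1, 5, 1, 6, 6, 6, 1, 8]
Step 2: Midrank |d_i| (ties get averaged ranks).
ranks: |7|->9, |5|->4.5, |1|->2, |5|->4.5, |1|->2, |6|->7, |6|->7, |6|->7, |1|->2, |8|->10
Step 3: Attach original signs; sum ranks with positive sign and with negative sign.
W+ = 2 + 7 + 7 = 16
W- = 9 + 4.5 + 4.5 + 2 + 7 + 2 + 10 = 39
(Check: W+ + W- = 55 should equal n(n+1)/2 = 55.)
Step 4: Test statistic W = min(W+, W-) = 16.
Step 5: Ties in |d|, so use the tie-corrected normal approximation.
        E[W] = n(n+1)/4 = 10*11/4 = 27.5.
        Tie groups: |d|=1 (t=3), |d|=5 (t=2), |d|=6 (t=3); sum(t^3 - t) = 54.
        Var[W] = n(n+1)(2n+1)/24 - sum(t^3-t)/48 = 2310/24 - 54/48 = 95.125.
        z = (W - E[W]) / sqrt(Var[W]) = (16 - 27.5) / 9.7532 = -1.1791.
        Two-sided p = 2*Phi(z) = 0.238359.
Step 6: alpha = 0.1. fail to reject H0.

W+ = 16, W- = 39, W = min = 16, p = 0.238359, fail to reject H0.


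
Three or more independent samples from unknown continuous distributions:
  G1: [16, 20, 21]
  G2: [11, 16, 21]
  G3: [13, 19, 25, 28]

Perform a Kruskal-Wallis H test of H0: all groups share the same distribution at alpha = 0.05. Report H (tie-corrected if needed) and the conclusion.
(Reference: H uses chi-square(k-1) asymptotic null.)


Step 1: Combine all N = 10 observations and assign midranks.
sorted (value, group, rank): (11,G2,1), (13,G3,2), (16,G1,3.5), (16,G2,3.5), (19,G3,5), (20,G1,6), (21,G1,7.5), (21,G2,7.5), (25,G3,9), (28,G3,10)
Step 2: Sum ranks within each group.
R_1 = 17 (n_1 = 3)
R_2 = 12 (n_2 = 3)
R_3 = 26 (n_3 = 4)
Step 3: H = 12/(N(N+1)) * sum(R_i^2/n_i) - 3(N+1)
     = 12/(10*11) * (17^2/3 + 12^2/3 + 26^2/4) - 3*11
     = 0.109091 * 313.333 - 33
     = 1.181818.
Step 4: Ties present; correction factor C = 1 - 12/(10^3 - 10) = 0.987879. Corrected H = 1.181818 / 0.987879 = 1.196319.
Step 5: Under H0, H ~ chi^2(2); p-value = 0.549823.
Step 6: alpha = 0.05. fail to reject H0.

H = 1.1963, df = 2, p = 0.549823, fail to reject H0.


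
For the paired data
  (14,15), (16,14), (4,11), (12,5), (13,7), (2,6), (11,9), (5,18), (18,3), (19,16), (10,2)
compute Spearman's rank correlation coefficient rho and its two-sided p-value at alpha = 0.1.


Step 1: Rank x and y separately (midranks; no ties here).
rank(x): 14->8, 16->9, 4->2, 12->6, 13->7, 2->1, 11->5, 5->3, 18->10, 19->11, 10->4
rank(y): 15->9, 14->8, 11->7, 5->3, 7->5, 6->4, 9->6, 18->11, 3->2, 16->10, 2->1
Step 2: d_i = R_x(i) - R_y(i); compute d_i^2.
  (8-9)^2=1, (9-8)^2=1, (2-7)^2=25, (6-3)^2=9, (7-5)^2=4, (1-4)^2=9, (5-6)^2=1, (3-11)^2=64, (10-2)^2=64, (11-10)^2=1, (4-1)^2=9
sum(d^2) = 188.
Step 3: rho = 1 - 6*188 / (11*(11^2 - 1)) = 1 - 1128/1320 = 0.145455.
Step 4: Under H0, t = rho * sqrt((n-2)/(1-rho^2)) = 0.4411 ~ t(9).
Step 5: Two-sided p-value from the t-distribution with 9 df = 0.669579.
Step 6: alpha = 0.1. fail to reject H0.

rho = 0.1455, p = 0.669579, fail to reject H0 at alpha = 0.1.


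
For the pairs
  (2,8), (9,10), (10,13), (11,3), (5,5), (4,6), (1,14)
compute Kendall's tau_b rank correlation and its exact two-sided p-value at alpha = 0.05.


Step 1: Enumerate the 21 unordered pairs (i,j) with i<j and classify each by sign(x_j-x_i) * sign(y_j-y_i).
  (1,2):dx=+7,dy=+2->C; (1,3):dx=+8,dy=+5->C; (1,4):dx=+9,dy=-5->D; (1,5):dx=+3,dy=-3->D
  (1,6):dx=+2,dy=-2->D; (1,7):dx=-1,dy=+6->D; (2,3):dx=+1,dy=+3->C; (2,4):dx=+2,dy=-7->D
  (2,5):dx=-4,dy=-5->C; (2,6):dx=-5,dy=-4->C; (2,7):dx=-8,dy=+4->D; (3,4):dx=+1,dy=-10->D
  (3,5):dx=-5,dy=-8->C; (3,6):dx=-6,dy=-7->C; (3,7):dx=-9,dy=+1->D; (4,5):dx=-6,dy=+2->D
  (4,6):dx=-7,dy=+3->D; (4,7):dx=-10,dy=+11->D; (5,6):dx=-1,dy=+1->D; (5,7):dx=-4,dy=+9->D
  (6,7):dx=-3,dy=+8->D
Step 2: C = 7, D = 14, total pairs = 21.
Step 3: tau = (C - D)/(n(n-1)/2) = (7 - 14)/21 = -0.333333.
Step 4: Exact two-sided p-value (enumerate n! = 5040 permutations of y under H0): p = 0.381349.
Step 5: alpha = 0.05. fail to reject H0.

tau_b = -0.3333 (C=7, D=14), p = 0.381349, fail to reject H0.


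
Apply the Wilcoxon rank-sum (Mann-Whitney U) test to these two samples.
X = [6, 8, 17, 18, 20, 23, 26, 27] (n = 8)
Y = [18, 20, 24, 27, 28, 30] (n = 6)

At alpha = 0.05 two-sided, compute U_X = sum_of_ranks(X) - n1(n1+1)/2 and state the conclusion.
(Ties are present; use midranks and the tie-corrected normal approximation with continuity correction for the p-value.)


Step 1: Combine and sort all 14 observations; assign midranks.
sorted (value, group): (6,X), (8,X), (17,X), (18,X), (18,Y), (20,X), (20,Y), (23,X), (24,Y), (26,X), (27,X), (27,Y), (28,Y), (30,Y)
ranks: 6->1, 8->2, 17->3, 18->4.5, 18->4.5, 20->6.5, 20->6.5, 23->8, 24->9, 26->10, 27->11.5, 27->11.5, 28->13, 30->14
Step 2: Rank sum for X: R1 = 1 + 2 + 3 + 4.5 + 6.5 + 8 + 10 + 11.5 = 46.5.
Step 3: U_X = R1 - n1(n1+1)/2 = 46.5 - 8*9/2 = 46.5 - 36 = 10.5.
       U_Y = n1*n2 - U_X = 48 - 10.5 = 37.5.
Step 4: Ties are present, so use the tie-corrected normal approximation (with continuity correction) for the p-value.
Step 5: p-value = 0.092210; compare to alpha = 0.05. fail to reject H0.

U_X = 10.5, p = 0.092210, fail to reject H0 at alpha = 0.05.


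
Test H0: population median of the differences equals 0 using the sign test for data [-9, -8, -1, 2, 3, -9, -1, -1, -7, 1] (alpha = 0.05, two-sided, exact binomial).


Step 1: Discard zero differences. Original n = 10; n_eff = number of nonzero differences = 10.
Nonzero differences (with sign): -9, -8, -1, +2, +3, -9, -1, -1, -7, +1
Step 2: Count signs: positive = 3, negative = 7.
Step 3: Under H0: P(positive) = 0.5, so the number of positives S ~ Bin(10, 0.5).
Step 4: Two-sided exact p-value = sum of Bin(10,0.5) probabilities at or below the observed probability = 0.343750.
Step 5: alpha = 0.05. fail to reject H0.

n_eff = 10, pos = 3, neg = 7, p = 0.343750, fail to reject H0.


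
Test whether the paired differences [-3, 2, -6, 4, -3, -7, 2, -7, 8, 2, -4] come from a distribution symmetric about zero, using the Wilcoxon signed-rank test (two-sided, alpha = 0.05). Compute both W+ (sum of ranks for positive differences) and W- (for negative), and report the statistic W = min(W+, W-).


Step 1: Drop any zero differences (none here) and take |d_i|.
|d| = [3, 2, 6, 4, 3, 7, 2, 7, 8, 2, 4]
Step 2: Midrank |d_i| (ties get averaged ranks).
ranks: |3|->4.5, |2|->2, |6|->8, |4|->6.5, |3|->4.5, |7|->9.5, |2|->2, |7|->9.5, |8|->11, |2|->2, |4|->6.5
Step 3: Attach original signs; sum ranks with positive sign and with negative sign.
W+ = 2 + 6.5 + 2 + 11 + 2 = 23.5
W- = 4.5 + 8 + 4.5 + 9.5 + 9.5 + 6.5 = 42.5
(Check: W+ + W- = 66 should equal n(n+1)/2 = 66.)
Step 4: Test statistic W = min(W+, W-) = 23.5.
Step 5: Ties in |d|, so use the tie-corrected normal approximation.
        E[W] = n(n+1)/4 = 11*12/4 = 33.
        Tie groups: |d|=2 (t=3), |d|=3 (t=2), |d|=4 (t=2), |d|=7 (t=2); sum(t^3 - t) = 42.
        Var[W] = n(n+1)(2n+1)/24 - sum(t^3-t)/48 = 3036/24 - 42/48 = 125.625.
        z = (W - E[W]) / sqrt(Var[W]) = (23.5 - 33) / 11.2083 = -0.8476.
        Two-sided p = 2*Phi(z) = 0.396667.
Step 6: alpha = 0.05. fail to reject H0.

W+ = 23.5, W- = 42.5, W = min = 23.5, p = 0.396667, fail to reject H0.


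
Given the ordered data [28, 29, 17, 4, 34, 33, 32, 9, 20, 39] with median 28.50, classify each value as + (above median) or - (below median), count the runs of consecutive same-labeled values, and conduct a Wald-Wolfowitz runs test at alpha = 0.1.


Step 1: Compute median = 28.50; label A = above, B = below.
Labels in order: BABBAAABBA  (n_A = 5, n_B = 5)
Step 2: Count runs R = 6.
Step 3: Under H0 (random ordering), E[R] = 2*n_A*n_B/(n_A+n_B) + 1 = 2*5*5/10 + 1 = 6.0000.
        Var[R] = 2*n_A*n_B*(2*n_A*n_B - n_A - n_B) / ((n_A+n_B)^2 * (n_A+n_B-1)) = 2000/900 = 2.2222.
        SD[R] = 1.4907.
Step 4: R = E[R], so z = 0 with no continuity correction.
Step 5: Two-sided p-value via normal approximation = 2*(1 - Phi(|z|)) = 1.000000.
Step 6: alpha = 0.1. fail to reject H0.

R = 6, z = 0.0000, p = 1.000000, fail to reject H0.


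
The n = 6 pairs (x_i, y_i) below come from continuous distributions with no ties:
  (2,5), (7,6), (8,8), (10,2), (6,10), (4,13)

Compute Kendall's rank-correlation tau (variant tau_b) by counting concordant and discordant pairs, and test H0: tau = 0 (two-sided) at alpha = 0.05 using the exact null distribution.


Step 1: Enumerate the 15 unordered pairs (i,j) with i<j and classify each by sign(x_j-x_i) * sign(y_j-y_i).
  (1,2):dx=+5,dy=+1->C; (1,3):dx=+6,dy=+3->C; (1,4):dx=+8,dy=-3->D; (1,5):dx=+4,dy=+5->C
  (1,6):dx=+2,dy=+8->C; (2,3):dx=+1,dy=+2->C; (2,4):dx=+3,dy=-4->D; (2,5):dx=-1,dy=+4->D
  (2,6):dx=-3,dy=+7->D; (3,4):dx=+2,dy=-6->D; (3,5):dx=-2,dy=+2->D; (3,6):dx=-4,dy=+5->D
  (4,5):dx=-4,dy=+8->D; (4,6):dx=-6,dy=+11->D; (5,6):dx=-2,dy=+3->D
Step 2: C = 5, D = 10, total pairs = 15.
Step 3: tau = (C - D)/(n(n-1)/2) = (5 - 10)/15 = -0.333333.
Step 4: Exact two-sided p-value (enumerate n! = 720 permutations of y under H0): p = 0.469444.
Step 5: alpha = 0.05. fail to reject H0.

tau_b = -0.3333 (C=5, D=10), p = 0.469444, fail to reject H0.


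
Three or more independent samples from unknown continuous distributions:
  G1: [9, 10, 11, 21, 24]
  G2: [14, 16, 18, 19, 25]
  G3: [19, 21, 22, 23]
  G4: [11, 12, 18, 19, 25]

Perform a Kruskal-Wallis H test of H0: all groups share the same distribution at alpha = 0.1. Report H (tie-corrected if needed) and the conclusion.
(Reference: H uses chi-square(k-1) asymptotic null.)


Step 1: Combine all N = 19 observations and assign midranks.
sorted (value, group, rank): (9,G1,1), (10,G1,2), (11,G1,3.5), (11,G4,3.5), (12,G4,5), (14,G2,6), (16,G2,7), (18,G2,8.5), (18,G4,8.5), (19,G2,11), (19,G3,11), (19,G4,11), (21,G1,13.5), (21,G3,13.5), (22,G3,15), (23,G3,16), (24,G1,17), (25,G2,18.5), (25,G4,18.5)
Step 2: Sum ranks within each group.
R_1 = 37 (n_1 = 5)
R_2 = 51 (n_2 = 5)
R_3 = 55.5 (n_3 = 4)
R_4 = 46.5 (n_4 = 5)
Step 3: H = 12/(N(N+1)) * sum(R_i^2/n_i) - 3(N+1)
     = 12/(19*20) * (37^2/5 + 51^2/5 + 55.5^2/4 + 46.5^2/5) - 3*20
     = 0.031579 * 1996.51 - 60
     = 3.047763.
Step 4: Ties present; correction factor C = 1 - 48/(19^3 - 19) = 0.992982. Corrected H = 3.047763 / 0.992982 = 3.069302.
Step 5: Under H0, H ~ chi^2(3); p-value = 0.381063.
Step 6: alpha = 0.1. fail to reject H0.

H = 3.0693, df = 3, p = 0.381063, fail to reject H0.


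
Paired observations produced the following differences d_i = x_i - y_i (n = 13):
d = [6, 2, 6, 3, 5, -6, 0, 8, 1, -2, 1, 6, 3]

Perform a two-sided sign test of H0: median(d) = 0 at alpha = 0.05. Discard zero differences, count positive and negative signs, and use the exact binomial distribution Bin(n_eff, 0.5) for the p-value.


Step 1: Discard zero differences. Original n = 13; n_eff = number of nonzero differences = 12.
Nonzero differences (with sign): +6, +2, +6, +3, +5, -6, +8, +1, -2, +1, +6, +3
Step 2: Count signs: positive = 10, negative = 2.
Step 3: Under H0: P(positive) = 0.5, so the number of positives S ~ Bin(12, 0.5).
Step 4: Two-sided exact p-value = sum of Bin(12,0.5) probabilities at or below the observed probability = 0.038574.
Step 5: alpha = 0.05. reject H0.

n_eff = 12, pos = 10, neg = 2, p = 0.038574, reject H0.


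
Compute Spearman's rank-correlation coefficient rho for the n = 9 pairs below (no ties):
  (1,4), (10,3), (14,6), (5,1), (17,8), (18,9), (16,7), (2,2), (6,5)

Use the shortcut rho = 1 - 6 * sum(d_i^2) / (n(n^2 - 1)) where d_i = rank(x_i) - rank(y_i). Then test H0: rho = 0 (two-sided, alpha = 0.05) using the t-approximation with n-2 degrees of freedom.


Step 1: Rank x and y separately (midranks; no ties here).
rank(x): 1->1, 10->5, 14->6, 5->3, 17->8, 18->9, 16->7, 2->2, 6->4
rank(y): 4->4, 3->3, 6->6, 1->1, 8->8, 9->9, 7->7, 2->2, 5->5
Step 2: d_i = R_x(i) - R_y(i); compute d_i^2.
  (1-4)^2=9, (5-3)^2=4, (6-6)^2=0, (3-1)^2=4, (8-8)^2=0, (9-9)^2=0, (7-7)^2=0, (2-2)^2=0, (4-5)^2=1
sum(d^2) = 18.
Step 3: rho = 1 - 6*18 / (9*(9^2 - 1)) = 1 - 108/720 = 0.850000.
Step 4: Under H0, t = rho * sqrt((n-2)/(1-rho^2)) = 4.2691 ~ t(7).
Step 5: Two-sided p-value from the t-distribution with 7 df = 0.003705.
Step 6: alpha = 0.05. reject H0.

rho = 0.8500, p = 0.003705, reject H0 at alpha = 0.05.


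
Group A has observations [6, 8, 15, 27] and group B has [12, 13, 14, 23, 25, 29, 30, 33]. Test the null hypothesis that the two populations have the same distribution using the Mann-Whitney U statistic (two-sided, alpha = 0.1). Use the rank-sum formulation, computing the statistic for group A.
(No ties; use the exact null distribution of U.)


Step 1: Combine and sort all 12 observations; assign midranks.
sorted (value, group): (6,X), (8,X), (12,Y), (13,Y), (14,Y), (15,X), (23,Y), (25,Y), (27,X), (29,Y), (30,Y), (33,Y)
ranks: 6->1, 8->2, 12->3, 13->4, 14->5, 15->6, 23->7, 25->8, 27->9, 29->10, 30->11, 33->12
Step 2: Rank sum for X: R1 = 1 + 2 + 6 + 9 = 18.
Step 3: U_X = R1 - n1(n1+1)/2 = 18 - 4*5/2 = 18 - 10 = 8.
       U_Y = n1*n2 - U_X = 32 - 8 = 24.
Step 4: No ties, so the exact null distribution of U (based on enumerating the C(12,4) = 495 equally likely rank assignments) gives the two-sided p-value.
Step 5: p-value = 0.214141; compare to alpha = 0.1. fail to reject H0.

U_X = 8, p = 0.214141, fail to reject H0 at alpha = 0.1.


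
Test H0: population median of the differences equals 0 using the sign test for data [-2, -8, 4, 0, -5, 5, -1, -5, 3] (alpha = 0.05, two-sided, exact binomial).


Step 1: Discard zero differences. Original n = 9; n_eff = number of nonzero differences = 8.
Nonzero differences (with sign): -2, -8, +4, -5, +5, -1, -5, +3
Step 2: Count signs: positive = 3, negative = 5.
Step 3: Under H0: P(positive) = 0.5, so the number of positives S ~ Bin(8, 0.5).
Step 4: Two-sided exact p-value = sum of Bin(8,0.5) probabilities at or below the observed probability = 0.726562.
Step 5: alpha = 0.05. fail to reject H0.

n_eff = 8, pos = 3, neg = 5, p = 0.726562, fail to reject H0.


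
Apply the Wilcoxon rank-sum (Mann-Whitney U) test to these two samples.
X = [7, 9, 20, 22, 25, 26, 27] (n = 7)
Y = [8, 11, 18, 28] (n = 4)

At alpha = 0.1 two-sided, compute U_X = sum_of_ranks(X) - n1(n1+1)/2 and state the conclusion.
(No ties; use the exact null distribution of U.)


Step 1: Combine and sort all 11 observations; assign midranks.
sorted (value, group): (7,X), (8,Y), (9,X), (11,Y), (18,Y), (20,X), (22,X), (25,X), (26,X), (27,X), (28,Y)
ranks: 7->1, 8->2, 9->3, 11->4, 18->5, 20->6, 22->7, 25->8, 26->9, 27->10, 28->11
Step 2: Rank sum for X: R1 = 1 + 3 + 6 + 7 + 8 + 9 + 10 = 44.
Step 3: U_X = R1 - n1(n1+1)/2 = 44 - 7*8/2 = 44 - 28 = 16.
       U_Y = n1*n2 - U_X = 28 - 16 = 12.
Step 4: No ties, so the exact null distribution of U (based on enumerating the C(11,7) = 330 equally likely rank assignments) gives the two-sided p-value.
Step 5: p-value = 0.787879; compare to alpha = 0.1. fail to reject H0.

U_X = 16, p = 0.787879, fail to reject H0 at alpha = 0.1.


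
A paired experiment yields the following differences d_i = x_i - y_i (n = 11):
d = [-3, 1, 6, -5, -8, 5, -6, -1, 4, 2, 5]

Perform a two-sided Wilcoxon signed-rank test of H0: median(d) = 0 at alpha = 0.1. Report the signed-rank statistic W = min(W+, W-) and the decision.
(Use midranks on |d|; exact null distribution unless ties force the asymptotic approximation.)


Step 1: Drop any zero differences (none here) and take |d_i|.
|d| = [3, 1, 6, 5, 8, 5, 6, 1, 4, 2, 5]
Step 2: Midrank |d_i| (ties get averaged ranks).
ranks: |3|->4, |1|->1.5, |6|->9.5, |5|->7, |8|->11, |5|->7, |6|->9.5, |1|->1.5, |4|->5, |2|->3, |5|->7
Step 3: Attach original signs; sum ranks with positive sign and with negative sign.
W+ = 1.5 + 9.5 + 7 + 5 + 3 + 7 = 33
W- = 4 + 7 + 11 + 9.5 + 1.5 = 33
(Check: W+ + W- = 66 should equal n(n+1)/2 = 66.)
Step 4: Test statistic W = min(W+, W-) = 33.
Step 5: Ties in |d|, so use the tie-corrected normal approximation.
        E[W] = n(n+1)/4 = 11*12/4 = 33.
        Tie groups: |d|=1 (t=2), |d|=5 (t=3), |d|=6 (t=2); sum(t^3 - t) = 36.
        Var[W] = n(n+1)(2n+1)/24 - sum(t^3-t)/48 = 3036/24 - 36/48 = 125.75.
        z = (W - E[W]) / sqrt(Var[W]) = (33 - 33) / 11.2138 = 0.0000.
        Two-sided p = 2*Phi(z) = 1.000000.
Step 6: alpha = 0.1. fail to reject H0.

W+ = 33, W- = 33, W = min = 33, p = 1.000000, fail to reject H0.


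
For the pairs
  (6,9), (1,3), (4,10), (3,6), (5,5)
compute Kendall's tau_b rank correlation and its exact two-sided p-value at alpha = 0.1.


Step 1: Enumerate the 10 unordered pairs (i,j) with i<j and classify each by sign(x_j-x_i) * sign(y_j-y_i).
  (1,2):dx=-5,dy=-6->C; (1,3):dx=-2,dy=+1->D; (1,4):dx=-3,dy=-3->C; (1,5):dx=-1,dy=-4->C
  (2,3):dx=+3,dy=+7->C; (2,4):dx=+2,dy=+3->C; (2,5):dx=+4,dy=+2->C; (3,4):dx=-1,dy=-4->C
  (3,5):dx=+1,dy=-5->D; (4,5):dx=+2,dy=-1->D
Step 2: C = 7, D = 3, total pairs = 10.
Step 3: tau = (C - D)/(n(n-1)/2) = (7 - 3)/10 = 0.400000.
Step 4: Exact two-sided p-value (enumerate n! = 120 permutations of y under H0): p = 0.483333.
Step 5: alpha = 0.1. fail to reject H0.

tau_b = 0.4000 (C=7, D=3), p = 0.483333, fail to reject H0.


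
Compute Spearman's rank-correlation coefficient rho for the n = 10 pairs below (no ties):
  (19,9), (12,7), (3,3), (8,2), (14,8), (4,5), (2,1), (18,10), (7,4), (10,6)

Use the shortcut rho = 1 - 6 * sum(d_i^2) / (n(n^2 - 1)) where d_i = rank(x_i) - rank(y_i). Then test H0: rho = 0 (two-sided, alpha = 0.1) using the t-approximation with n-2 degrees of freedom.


Step 1: Rank x and y separately (midranks; no ties here).
rank(x): 19->10, 12->7, 3->2, 8->5, 14->8, 4->3, 2->1, 18->9, 7->4, 10->6
rank(y): 9->9, 7->7, 3->3, 2->2, 8->8, 5->5, 1->1, 10->10, 4->4, 6->6
Step 2: d_i = R_x(i) - R_y(i); compute d_i^2.
  (10-9)^2=1, (7-7)^2=0, (2-3)^2=1, (5-2)^2=9, (8-8)^2=0, (3-5)^2=4, (1-1)^2=0, (9-10)^2=1, (4-4)^2=0, (6-6)^2=0
sum(d^2) = 16.
Step 3: rho = 1 - 6*16 / (10*(10^2 - 1)) = 1 - 96/990 = 0.903030.
Step 4: Under H0, t = rho * sqrt((n-2)/(1-rho^2)) = 5.9457 ~ t(8).
Step 5: Two-sided p-value from the t-distribution with 8 df = 0.000344.
Step 6: alpha = 0.1. reject H0.

rho = 0.9030, p = 0.000344, reject H0 at alpha = 0.1.


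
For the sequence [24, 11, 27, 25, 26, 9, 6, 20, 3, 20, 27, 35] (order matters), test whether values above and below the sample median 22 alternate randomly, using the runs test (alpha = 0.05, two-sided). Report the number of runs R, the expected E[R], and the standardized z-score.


Step 1: Compute median = 22; label A = above, B = below.
Labels in order: ABAAABBBBBAA  (n_A = 6, n_B = 6)
Step 2: Count runs R = 5.
Step 3: Under H0 (random ordering), E[R] = 2*n_A*n_B/(n_A+n_B) + 1 = 2*6*6/12 + 1 = 7.0000.
        Var[R] = 2*n_A*n_B*(2*n_A*n_B - n_A - n_B) / ((n_A+n_B)^2 * (n_A+n_B-1)) = 4320/1584 = 2.7273.
        SD[R] = 1.6514.
Step 4: Continuity-corrected z = (R + 0.5 - E[R]) / SD[R] = (5 + 0.5 - 7.0000) / 1.6514 = -0.9083.
Step 5: Two-sided p-value via normal approximation = 2*(1 - Phi(|z|)) = 0.363722.
Step 6: alpha = 0.05. fail to reject H0.

R = 5, z = -0.9083, p = 0.363722, fail to reject H0.


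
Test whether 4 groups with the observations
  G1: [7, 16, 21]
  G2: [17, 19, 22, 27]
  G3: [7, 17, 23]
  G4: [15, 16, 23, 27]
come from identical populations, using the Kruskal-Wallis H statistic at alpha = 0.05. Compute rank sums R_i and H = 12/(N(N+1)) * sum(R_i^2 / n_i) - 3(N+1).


Step 1: Combine all N = 14 observations and assign midranks.
sorted (value, group, rank): (7,G1,1.5), (7,G3,1.5), (15,G4,3), (16,G1,4.5), (16,G4,4.5), (17,G2,6.5), (17,G3,6.5), (19,G2,8), (21,G1,9), (22,G2,10), (23,G3,11.5), (23,G4,11.5), (27,G2,13.5), (27,G4,13.5)
Step 2: Sum ranks within each group.
R_1 = 15 (n_1 = 3)
R_2 = 38 (n_2 = 4)
R_3 = 19.5 (n_3 = 3)
R_4 = 32.5 (n_4 = 4)
Step 3: H = 12/(N(N+1)) * sum(R_i^2/n_i) - 3(N+1)
     = 12/(14*15) * (15^2/3 + 38^2/4 + 19.5^2/3 + 32.5^2/4) - 3*15
     = 0.057143 * 826.812 - 45
     = 2.246429.
Step 4: Ties present; correction factor C = 1 - 30/(14^3 - 14) = 0.989011. Corrected H = 2.246429 / 0.989011 = 2.271389.
Step 5: Under H0, H ~ chi^2(3); p-value = 0.518024.
Step 6: alpha = 0.05. fail to reject H0.

H = 2.2714, df = 3, p = 0.518024, fail to reject H0.


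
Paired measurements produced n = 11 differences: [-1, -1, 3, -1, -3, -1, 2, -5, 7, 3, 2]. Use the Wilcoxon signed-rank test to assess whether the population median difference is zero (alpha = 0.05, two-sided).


Step 1: Drop any zero differences (none here) and take |d_i|.
|d| = [1, 1, 3, 1, 3, 1, 2, 5, 7, 3, 2]
Step 2: Midrank |d_i| (ties get averaged ranks).
ranks: |1|->2.5, |1|->2.5, |3|->8, |1|->2.5, |3|->8, |1|->2.5, |2|->5.5, |5|->10, |7|->11, |3|->8, |2|->5.5
Step 3: Attach original signs; sum ranks with positive sign and with negative sign.
W+ = 8 + 5.5 + 11 + 8 + 5.5 = 38
W- = 2.5 + 2.5 + 2.5 + 8 + 2.5 + 10 = 28
(Check: W+ + W- = 66 should equal n(n+1)/2 = 66.)
Step 4: Test statistic W = min(W+, W-) = 28.
Step 5: Ties in |d|, so use the tie-corrected normal approximation.
        E[W] = n(n+1)/4 = 11*12/4 = 33.
        Tie groups: |d|=1 (t=4), |d|=2 (t=2), |d|=3 (t=3); sum(t^3 - t) = 90.
        Var[W] = n(n+1)(2n+1)/24 - sum(t^3-t)/48 = 3036/24 - 90/48 = 124.625.
        z = (W - E[W]) / sqrt(Var[W]) = (28 - 33) / 11.1636 = -0.4479.
        Two-sided p = 2*Phi(z) = 0.654236.
Step 6: alpha = 0.05. fail to reject H0.

W+ = 38, W- = 28, W = min = 28, p = 0.654236, fail to reject H0.


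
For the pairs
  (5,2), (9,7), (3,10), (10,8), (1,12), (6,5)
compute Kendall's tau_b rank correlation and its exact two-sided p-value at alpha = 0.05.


Step 1: Enumerate the 15 unordered pairs (i,j) with i<j and classify each by sign(x_j-x_i) * sign(y_j-y_i).
  (1,2):dx=+4,dy=+5->C; (1,3):dx=-2,dy=+8->D; (1,4):dx=+5,dy=+6->C; (1,5):dx=-4,dy=+10->D
  (1,6):dx=+1,dy=+3->C; (2,3):dx=-6,dy=+3->D; (2,4):dx=+1,dy=+1->C; (2,5):dx=-8,dy=+5->D
  (2,6):dx=-3,dy=-2->C; (3,4):dx=+7,dy=-2->D; (3,5):dx=-2,dy=+2->D; (3,6):dx=+3,dy=-5->D
  (4,5):dx=-9,dy=+4->D; (4,6):dx=-4,dy=-3->C; (5,6):dx=+5,dy=-7->D
Step 2: C = 6, D = 9, total pairs = 15.
Step 3: tau = (C - D)/(n(n-1)/2) = (6 - 9)/15 = -0.200000.
Step 4: Exact two-sided p-value (enumerate n! = 720 permutations of y under H0): p = 0.719444.
Step 5: alpha = 0.05. fail to reject H0.

tau_b = -0.2000 (C=6, D=9), p = 0.719444, fail to reject H0.


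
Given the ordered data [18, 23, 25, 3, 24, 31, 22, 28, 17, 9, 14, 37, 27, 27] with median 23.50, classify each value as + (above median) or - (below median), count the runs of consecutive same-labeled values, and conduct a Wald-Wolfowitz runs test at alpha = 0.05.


Step 1: Compute median = 23.50; label A = above, B = below.
Labels in order: BBABAABABBBAAA  (n_A = 7, n_B = 7)
Step 2: Count runs R = 8.
Step 3: Under H0 (random ordering), E[R] = 2*n_A*n_B/(n_A+n_B) + 1 = 2*7*7/14 + 1 = 8.0000.
        Var[R] = 2*n_A*n_B*(2*n_A*n_B - n_A - n_B) / ((n_A+n_B)^2 * (n_A+n_B-1)) = 8232/2548 = 3.2308.
        SD[R] = 1.7974.
Step 4: R = E[R], so z = 0 with no continuity correction.
Step 5: Two-sided p-value via normal approximation = 2*(1 - Phi(|z|)) = 1.000000.
Step 6: alpha = 0.05. fail to reject H0.

R = 8, z = 0.0000, p = 1.000000, fail to reject H0.


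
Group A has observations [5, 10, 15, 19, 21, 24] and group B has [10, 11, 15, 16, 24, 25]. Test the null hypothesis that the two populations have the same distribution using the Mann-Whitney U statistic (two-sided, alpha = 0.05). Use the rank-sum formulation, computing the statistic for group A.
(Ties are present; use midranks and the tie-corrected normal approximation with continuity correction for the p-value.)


Step 1: Combine and sort all 12 observations; assign midranks.
sorted (value, group): (5,X), (10,X), (10,Y), (11,Y), (15,X), (15,Y), (16,Y), (19,X), (21,X), (24,X), (24,Y), (25,Y)
ranks: 5->1, 10->2.5, 10->2.5, 11->4, 15->5.5, 15->5.5, 16->7, 19->8, 21->9, 24->10.5, 24->10.5, 25->12
Step 2: Rank sum for X: R1 = 1 + 2.5 + 5.5 + 8 + 9 + 10.5 = 36.5.
Step 3: U_X = R1 - n1(n1+1)/2 = 36.5 - 6*7/2 = 36.5 - 21 = 15.5.
       U_Y = n1*n2 - U_X = 36 - 15.5 = 20.5.
Step 4: Ties are present, so use the tie-corrected normal approximation (with continuity correction) for the p-value.
Step 5: p-value = 0.747491; compare to alpha = 0.05. fail to reject H0.

U_X = 15.5, p = 0.747491, fail to reject H0 at alpha = 0.05.
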